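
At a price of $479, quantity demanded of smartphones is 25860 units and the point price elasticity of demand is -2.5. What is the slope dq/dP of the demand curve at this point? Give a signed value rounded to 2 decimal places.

-134.97

Ed = (dq/dP)·(P/q) ⇒ dq/dP = Ed·q/P = (-2.5)·25860/479 = -134.9686…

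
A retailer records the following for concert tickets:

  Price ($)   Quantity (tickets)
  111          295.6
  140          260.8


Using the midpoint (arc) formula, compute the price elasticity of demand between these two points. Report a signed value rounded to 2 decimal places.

-0.54

%ΔQ = (260.8 − 295.6) / [(295.6 + 260.8)/2] = -34.8/278.2 = -0.125089…
%ΔP = (140 − 111) / [(111 + 140)/2] = 29/125.5 = 0.231075…
Arc Ed = %ΔQ / %ΔP = (-34.8/278.2) / (29/125.5) = -0.5413…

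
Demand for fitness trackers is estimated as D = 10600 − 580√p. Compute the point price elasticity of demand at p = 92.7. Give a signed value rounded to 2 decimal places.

dD/dp = −580/(2√p) = -30.1202. At p = 92.7, D = 5015.71.
Ed = (dD/dp)·(p/D) = (-30.1202) × (92.7/5015.71) = -0.5566…

-0.56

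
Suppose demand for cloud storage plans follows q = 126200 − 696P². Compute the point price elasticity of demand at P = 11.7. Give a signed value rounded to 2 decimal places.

-6.16

dq/dP = −2·696·P = -16286.4. At P = 11.7, q = 30924.56.
Ed = (dq/dP)·(P/q) = (-16286.4) × (11.7/30924.56) = -6.1617…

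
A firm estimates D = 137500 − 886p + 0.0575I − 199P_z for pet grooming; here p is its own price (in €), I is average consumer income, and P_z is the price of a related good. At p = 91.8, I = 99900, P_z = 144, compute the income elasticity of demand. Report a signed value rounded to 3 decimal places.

0.173

At the given values, D = 137500 − 886(91.8) + 0.0575(99900) − 199(144) = 33253.45.
∂D/∂I = 0.0575.
E = (0.0575) × (99900/33253.45) = 0.17274…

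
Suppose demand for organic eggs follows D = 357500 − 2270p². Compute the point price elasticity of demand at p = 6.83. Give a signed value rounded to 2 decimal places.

-0.84

dD/dp = −2·2270·p = -31008.2. At p = 6.83, D = 251606.997.
Ed = (dD/dp)·(p/D) = (-31008.2) × (6.83/251606.997) = -0.8417…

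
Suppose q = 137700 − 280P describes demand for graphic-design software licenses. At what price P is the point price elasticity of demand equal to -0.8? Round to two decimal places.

218.57

Ed = −280P/(137700 − 280P). Set this equal to -0.8:
280P = 0.8·(137700 − 280P) ⇒ 280P(1 + 0.8) = 0.8·137700
P = 0.8·137700 / (280·1.8) = 218.5714…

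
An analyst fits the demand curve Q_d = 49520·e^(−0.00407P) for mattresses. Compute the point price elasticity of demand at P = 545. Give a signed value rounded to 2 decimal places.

dQ_d/dP = −0.00407·Q_d = -21.9303. At P = 545, Q_d = 5388.28.
Ed = (dQ_d/dP)·(P/Q_d) = (-21.9303) × (545/5388.28) = -2.2181…

-2.22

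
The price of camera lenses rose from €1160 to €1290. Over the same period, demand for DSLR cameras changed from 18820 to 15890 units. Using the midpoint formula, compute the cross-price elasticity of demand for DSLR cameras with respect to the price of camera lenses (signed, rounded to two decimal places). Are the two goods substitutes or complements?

-1.59; complements

%ΔQ_{DSLR cameras} = (15890 − 18820)/avg = -2930/17355 = -0.168827…
%ΔP_{camera lenses} = (1290 − 1160)/avg = 130/1225 = 0.106122…
E_cross = (-2930/17355) / (130/1225) = -1.5908…
E_cross < 0 ⇒ the goods are complements.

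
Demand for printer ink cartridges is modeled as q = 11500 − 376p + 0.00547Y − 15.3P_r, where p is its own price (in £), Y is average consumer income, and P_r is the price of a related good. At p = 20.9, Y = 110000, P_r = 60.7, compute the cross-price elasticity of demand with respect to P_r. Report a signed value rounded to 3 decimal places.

-0.280

At the given values, q = 11500 − 376(20.9) + 0.00547(110000) − 15.3(60.7) = 3314.59.
∂q/∂P_r = -15.3.
E = (-15.3) × (60.7/3314.59) = -0.28018…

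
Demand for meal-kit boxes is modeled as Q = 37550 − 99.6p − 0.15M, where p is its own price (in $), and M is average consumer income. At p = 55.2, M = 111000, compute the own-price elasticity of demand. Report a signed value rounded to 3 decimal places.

-0.357

At the given values, Q = 37550 − 99.6(55.2) − 0.15(111000) = 15402.08.
∂Q/∂p = −99.6.
E = (-99.6) × (55.2/15402.08) = -0.35695…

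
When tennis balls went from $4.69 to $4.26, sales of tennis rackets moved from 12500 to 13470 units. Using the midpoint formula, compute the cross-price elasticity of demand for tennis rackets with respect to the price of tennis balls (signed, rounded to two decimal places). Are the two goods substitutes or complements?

-0.78; complements

%ΔQ_{tennis rackets} = (13470 − 12500)/avg = 970/12985 = 0.074701…
%ΔP_{tennis balls} = (4.26 − 4.69)/avg = -0.43/4.475 = -0.096089…
E_cross = (970/12985) / (-0.43/4.475) = -0.7774…
E_cross < 0 ⇒ the goods are complements.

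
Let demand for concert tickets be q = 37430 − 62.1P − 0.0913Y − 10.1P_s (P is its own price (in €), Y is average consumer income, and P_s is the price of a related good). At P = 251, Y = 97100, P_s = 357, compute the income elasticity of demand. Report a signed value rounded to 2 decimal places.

At the given values, q = 37430 − 62.1(251) − 0.0913(97100) − 10.1(357) = 9371.97.
∂q/∂Y = -0.0913.
E = (-0.0913) × (97100/9371.97) = -0.9459…

-0.95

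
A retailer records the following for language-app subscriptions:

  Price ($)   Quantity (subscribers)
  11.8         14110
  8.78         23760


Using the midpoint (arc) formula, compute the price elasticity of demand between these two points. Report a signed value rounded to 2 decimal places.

-1.74

%ΔQ = (23760 − 14110) / [(14110 + 23760)/2] = 9650/18935 = 0.509638…
%ΔP = (8.78 − 11.8) / [(11.8 + 8.78)/2] = -3.02/10.29 = -0.293488…
Arc Ed = %ΔQ / %ΔP = (9650/18935) / (-3.02/10.29) = -1.7364…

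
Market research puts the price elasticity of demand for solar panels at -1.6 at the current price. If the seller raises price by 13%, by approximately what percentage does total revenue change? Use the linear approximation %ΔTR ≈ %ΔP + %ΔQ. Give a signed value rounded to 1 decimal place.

-7.8%

%ΔQ ≈ Ed × %ΔP = (-1.6) × (+13%) = -20.8000%
%ΔTR ≈ %ΔP + %ΔQ = (+13%) + (-20.8000%) = -7.8000%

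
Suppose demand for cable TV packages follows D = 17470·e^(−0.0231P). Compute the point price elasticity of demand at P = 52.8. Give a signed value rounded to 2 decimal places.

dD/dP = −0.0231·D = -119.18. At P = 52.8, D = 5159.32.
Ed = (dD/dP)·(P/D) = (-119.18) × (52.8/5159.32) = -1.2196…

-1.22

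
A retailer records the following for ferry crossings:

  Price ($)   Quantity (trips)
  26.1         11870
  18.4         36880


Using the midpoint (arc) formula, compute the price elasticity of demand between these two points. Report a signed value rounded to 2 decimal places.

%ΔQ = (36880 − 11870) / [(11870 + 36880)/2] = 25010/24375 = 1.026051…
%ΔP = (18.4 − 26.1) / [(26.1 + 18.4)/2] = -7.7/22.25 = -0.346067…
Arc Ed = %ΔQ / %ΔP = (25010/24375) / (-7.7/22.25) = -2.9648…

-2.96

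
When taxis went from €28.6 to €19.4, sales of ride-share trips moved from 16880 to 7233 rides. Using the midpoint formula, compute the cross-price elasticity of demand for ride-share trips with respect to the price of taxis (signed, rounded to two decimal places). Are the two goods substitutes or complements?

%ΔQ_{ride-share trips} = (7233 − 16880)/avg = -9647/12056.5 = -0.800149…
%ΔP_{taxis} = (19.4 − 28.6)/avg = -9.2/24 = -0.383333…
E_cross = (-9647/12056.5) / (-9.2/24) = 2.0873…
E_cross > 0 ⇒ the goods are substitutes.

2.09; substitutes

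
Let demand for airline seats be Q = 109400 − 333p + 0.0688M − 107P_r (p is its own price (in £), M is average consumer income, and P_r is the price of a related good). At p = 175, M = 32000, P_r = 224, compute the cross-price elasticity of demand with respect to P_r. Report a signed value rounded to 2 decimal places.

At the given values, Q = 109400 − 333(175) + 0.0688(32000) − 107(224) = 29358.6.
∂Q/∂P_r = -107.
E = (-107) × (224/29358.6) = -0.8163…

-0.82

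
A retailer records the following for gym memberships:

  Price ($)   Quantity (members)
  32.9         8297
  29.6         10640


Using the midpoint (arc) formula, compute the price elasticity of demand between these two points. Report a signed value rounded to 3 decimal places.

%ΔQ = (10640 − 8297) / [(8297 + 10640)/2] = 2343/9468.5 = 0.247452…
%ΔP = (29.6 − 32.9) / [(32.9 + 29.6)/2] = -3.3/31.25 = -0.1056
Arc Ed = %ΔQ / %ΔP = (2343/9468.5) / (-3.3/31.25) = -2.34329…

-2.343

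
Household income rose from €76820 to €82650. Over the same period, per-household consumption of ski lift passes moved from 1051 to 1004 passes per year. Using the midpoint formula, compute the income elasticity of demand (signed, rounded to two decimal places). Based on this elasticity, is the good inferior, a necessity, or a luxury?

-0.63; inferior

%ΔQ = (1004 − 1051)/[( 1051 + 1004)/2] = -47/1027.5 = -0.045742…
%ΔIncome = (82650 − 76820)/[( 76820 + 82650)/2] = 5830/79735 = 0.073117…
E_income = (-47/1027.5) / (5830/79735) = -0.6255…
E_income < 0 ⇒ inferior good.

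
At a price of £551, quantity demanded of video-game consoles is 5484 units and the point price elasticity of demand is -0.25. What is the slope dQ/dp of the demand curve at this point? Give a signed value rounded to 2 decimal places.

Ed = (dQ/dp)·(p/Q) ⇒ dQ/dp = Ed·Q/p = (-0.25)·5484/551 = -2.4882…

-2.49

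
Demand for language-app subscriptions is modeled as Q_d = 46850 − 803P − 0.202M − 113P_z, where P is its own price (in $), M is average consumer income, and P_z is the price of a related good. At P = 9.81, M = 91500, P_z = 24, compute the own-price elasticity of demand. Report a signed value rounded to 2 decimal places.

-0.44

At the given values, Q_d = 46850 − 803(9.81) − 0.202(91500) − 113(24) = 17777.57.
∂Q_d/∂P = −803.
E = (-803) × (9.81/17777.57) = -0.4431…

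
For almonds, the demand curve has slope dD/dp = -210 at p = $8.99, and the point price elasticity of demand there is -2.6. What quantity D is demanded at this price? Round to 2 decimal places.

726.12

Ed = (dD/dp)·(p/D) ⇒ D = (dD/dp)·p/Ed = (-210)·8.99/(-2.6) = 726.1153…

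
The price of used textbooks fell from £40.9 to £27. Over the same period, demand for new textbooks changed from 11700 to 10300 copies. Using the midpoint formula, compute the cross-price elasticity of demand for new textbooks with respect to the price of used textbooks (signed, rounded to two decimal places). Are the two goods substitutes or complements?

0.31; substitutes

%ΔQ_{new textbooks} = (10300 − 11700)/avg = -1400/11000 = -0.127272…
%ΔP_{used textbooks} = (27 − 40.9)/avg = -13.9/33.95 = -0.409425…
E_cross = (-1400/11000) / (-13.9/33.95) = 0.3108…
E_cross > 0 ⇒ the goods are substitutes.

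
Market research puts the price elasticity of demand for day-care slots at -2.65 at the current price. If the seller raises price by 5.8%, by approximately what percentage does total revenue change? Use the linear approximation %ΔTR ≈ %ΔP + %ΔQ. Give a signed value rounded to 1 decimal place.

%ΔQ ≈ Ed × %ΔP = (-2.65) × (+5.8%) = -15.3700%
%ΔTR ≈ %ΔP + %ΔQ = (+5.8%) + (-15.3700%) = -9.5700%

-9.6%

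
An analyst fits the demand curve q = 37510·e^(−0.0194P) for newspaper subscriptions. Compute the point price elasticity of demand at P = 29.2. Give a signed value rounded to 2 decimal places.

dq/dP = −0.0194·q = -412.981. At P = 29.2, q = 21287.7.
Ed = (dq/dP)·(P/q) = (-412.981) × (29.2/21287.7) = -0.5664…

-0.57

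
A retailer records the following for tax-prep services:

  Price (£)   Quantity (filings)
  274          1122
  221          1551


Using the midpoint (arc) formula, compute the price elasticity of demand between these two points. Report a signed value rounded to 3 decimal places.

%ΔQ = (1551 − 1122) / [(1122 + 1551)/2] = 429/1336.5 = 0.320987…
%ΔP = (221 − 274) / [(274 + 221)/2] = -53/247.5 = -0.214141…
Arc Ed = %ΔQ / %ΔP = (429/1336.5) / (-53/247.5) = -1.49895…

-1.499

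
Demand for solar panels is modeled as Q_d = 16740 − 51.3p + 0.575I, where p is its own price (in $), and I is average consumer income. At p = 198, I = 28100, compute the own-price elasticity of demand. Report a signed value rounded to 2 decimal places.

At the given values, Q_d = 16740 − 51.3(198) + 0.575(28100) = 22740.1.
∂Q_d/∂p = −51.3.
E = (-51.3) × (198/22740.1) = -0.4466…

-0.45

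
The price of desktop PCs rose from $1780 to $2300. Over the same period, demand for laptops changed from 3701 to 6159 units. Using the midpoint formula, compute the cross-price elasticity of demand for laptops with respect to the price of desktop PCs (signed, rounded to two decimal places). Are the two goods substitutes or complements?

%ΔQ_{laptops} = (6159 − 3701)/avg = 2458/4930 = 0.498580…
%ΔP_{desktop PCs} = (2300 − 1780)/avg = 520/2040 = 0.254901…
E_cross = (2458/4930) / (520/2040) = 1.9559…
E_cross > 0 ⇒ the goods are substitutes.

1.96; substitutes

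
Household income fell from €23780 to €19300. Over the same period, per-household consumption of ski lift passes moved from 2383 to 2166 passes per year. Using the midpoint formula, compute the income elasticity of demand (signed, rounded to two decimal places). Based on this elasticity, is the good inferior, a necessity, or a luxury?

%ΔQ = (2166 − 2383)/[( 2383 + 2166)/2] = -217/2274.5 = -0.095405…
%ΔIncome = (19300 − 23780)/[( 23780 + 19300)/2] = -4480/21540 = -0.207985…
E_income = (-217/2274.5) / (-4480/21540) = 0.4587…
0 < E_income < 1 ⇒ normal good, necessity.

0.46; necessity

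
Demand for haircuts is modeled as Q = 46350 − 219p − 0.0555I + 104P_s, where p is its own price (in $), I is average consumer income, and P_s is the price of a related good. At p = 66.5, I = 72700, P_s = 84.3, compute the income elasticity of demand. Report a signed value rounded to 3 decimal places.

At the given values, Q = 46350 − 219(66.5) − 0.0555(72700) + 104(84.3) = 36518.85.
∂Q/∂I = -0.0555.
E = (-0.0555) × (72700/36518.85) = -0.11048…

-0.110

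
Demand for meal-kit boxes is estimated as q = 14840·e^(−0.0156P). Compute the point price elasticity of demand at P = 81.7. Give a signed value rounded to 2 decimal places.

dq/dP = −0.0156·q = -64.7204. At P = 81.7, q = 4148.75.
Ed = (dq/dP)·(P/q) = (-64.7204) × (81.7/4148.75) = -1.2745…

-1.27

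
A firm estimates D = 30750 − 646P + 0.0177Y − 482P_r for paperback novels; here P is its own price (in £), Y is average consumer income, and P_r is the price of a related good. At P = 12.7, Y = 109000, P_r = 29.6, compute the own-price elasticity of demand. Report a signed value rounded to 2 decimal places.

-0.80

At the given values, D = 30750 − 646(12.7) + 0.0177(109000) − 482(29.6) = 10207.9.
∂D/∂P = −646.
E = (-646) × (12.7/10207.9) = -0.8037…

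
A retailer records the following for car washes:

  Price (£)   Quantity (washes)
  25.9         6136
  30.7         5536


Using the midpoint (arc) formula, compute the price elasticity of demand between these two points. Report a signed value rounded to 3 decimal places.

-0.606

%ΔQ = (5536 − 6136) / [(6136 + 5536)/2] = -600/5836 = -0.102810…
%ΔP = (30.7 − 25.9) / [(25.9 + 30.7)/2] = 4.8/28.3 = 0.169611…
Arc Ed = %ΔQ / %ΔP = (-600/5836) / (4.8/28.3) = -0.60615…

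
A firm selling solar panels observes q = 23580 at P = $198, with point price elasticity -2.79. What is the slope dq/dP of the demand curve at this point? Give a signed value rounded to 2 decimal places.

Ed = (dq/dP)·(P/q) ⇒ dq/dP = Ed·q/P = (-2.79)·23580/198 = -332.2636…

-332.26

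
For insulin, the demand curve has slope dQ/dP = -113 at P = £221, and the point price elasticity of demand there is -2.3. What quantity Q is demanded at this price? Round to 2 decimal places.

Ed = (dQ/dP)·(P/Q) ⇒ Q = (dQ/dP)·P/Ed = (-113)·221/(-2.3) = 10857.8260…

10857.83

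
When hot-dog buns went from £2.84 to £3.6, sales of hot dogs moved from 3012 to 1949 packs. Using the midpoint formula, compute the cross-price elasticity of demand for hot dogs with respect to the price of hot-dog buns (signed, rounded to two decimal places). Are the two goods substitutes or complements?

%ΔQ_{hot dogs} = (1949 − 3012)/avg = -1063/2480.5 = -0.428542…
%ΔP_{hot-dog buns} = (3.6 − 2.84)/avg = 0.76/3.22 = 0.236024…
E_cross = (-1063/2480.5) / (0.76/3.22) = -1.8156…
E_cross < 0 ⇒ the goods are complements.

-1.82; complements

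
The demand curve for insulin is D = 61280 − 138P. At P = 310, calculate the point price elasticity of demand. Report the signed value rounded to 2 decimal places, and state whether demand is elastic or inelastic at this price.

dD/dP = −138. At P = 310, D = 61280 − 138(310) = 18500.
Ed = (dD/dP)·(P/D) = −138 × (310/18500) = -2.3124…
|Ed| = 2.31 > 1, so demand is elastic.

-2.31; elastic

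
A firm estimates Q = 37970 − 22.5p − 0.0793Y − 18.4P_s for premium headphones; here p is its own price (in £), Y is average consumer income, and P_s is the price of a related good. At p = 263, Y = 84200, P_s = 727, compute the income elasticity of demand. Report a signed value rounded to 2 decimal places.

At the given values, Q = 37970 − 22.5(263) − 0.0793(84200) − 18.4(727) = 11998.64.
∂Q/∂Y = -0.0793.
E = (-0.0793) × (84200/11998.64) = -0.5564…

-0.56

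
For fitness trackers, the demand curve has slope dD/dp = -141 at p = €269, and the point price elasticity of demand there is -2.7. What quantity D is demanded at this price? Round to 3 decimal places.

Ed = (dD/dp)·(p/D) ⇒ D = (dD/dp)·p/Ed = (-141)·269/(-2.7) = 14047.77777…

14047.778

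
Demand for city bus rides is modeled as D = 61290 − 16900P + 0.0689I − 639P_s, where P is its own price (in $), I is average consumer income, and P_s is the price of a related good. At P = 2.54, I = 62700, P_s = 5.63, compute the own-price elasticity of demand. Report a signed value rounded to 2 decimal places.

-2.25

At the given values, D = 61290 − 16900(2.54) + 0.0689(62700) − 639(5.63) = 19086.46.
∂D/∂P = −16900.
E = (-16900) × (2.54/19086.46) = -2.2490…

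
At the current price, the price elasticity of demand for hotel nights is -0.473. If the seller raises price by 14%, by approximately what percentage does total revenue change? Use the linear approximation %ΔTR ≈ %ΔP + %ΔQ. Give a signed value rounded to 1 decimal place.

+7.4%

%ΔQ ≈ Ed × %ΔP = (-0.473) × (+14%) = -6.6220%
%ΔTR ≈ %ΔP + %ΔQ = (+14%) + (-6.6220%) = +7.3780%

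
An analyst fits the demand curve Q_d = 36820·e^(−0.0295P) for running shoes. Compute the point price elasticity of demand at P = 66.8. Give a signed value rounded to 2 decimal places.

dQ_d/dP = −0.0295·Q_d = -151.386. At P = 66.8, Q_d = 5131.72.
Ed = (dQ_d/dP)·(P/Q_d) = (-151.386) × (66.8/5131.72) = -1.9706

-1.97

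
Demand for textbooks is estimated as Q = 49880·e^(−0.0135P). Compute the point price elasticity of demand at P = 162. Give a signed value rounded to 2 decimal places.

dQ/dP = −0.0135·Q = -75.5889. At P = 162, Q = 5599.18.
Ed = (dQ/dP)·(P/Q) = (-75.5889) × (162/5599.18) = -2.187

-2.19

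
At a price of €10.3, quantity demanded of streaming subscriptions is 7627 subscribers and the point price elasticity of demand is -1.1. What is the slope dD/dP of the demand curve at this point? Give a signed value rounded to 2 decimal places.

-814.53

Ed = (dD/dP)·(P/D) ⇒ dD/dP = Ed·D/P = (-1.1)·7627/10.3 = -814.5339…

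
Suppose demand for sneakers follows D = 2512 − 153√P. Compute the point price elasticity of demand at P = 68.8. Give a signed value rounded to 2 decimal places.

-0.51

dD/dP = −153/(2√P) = -9.22289. At P = 68.8, D = 1242.93.
Ed = (dD/dP)·(P/D) = (-9.22289) × (68.8/1242.93) = -0.5105…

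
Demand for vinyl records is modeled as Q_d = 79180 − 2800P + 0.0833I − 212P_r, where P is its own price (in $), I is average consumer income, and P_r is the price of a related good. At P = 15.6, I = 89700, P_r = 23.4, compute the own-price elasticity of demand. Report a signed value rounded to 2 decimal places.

At the given values, Q_d = 79180 − 2800(15.6) + 0.0833(89700) − 212(23.4) = 38011.21.
∂Q_d/∂P = −2800.
E = (-2800) × (15.6/38011.21) = -1.1491…

-1.15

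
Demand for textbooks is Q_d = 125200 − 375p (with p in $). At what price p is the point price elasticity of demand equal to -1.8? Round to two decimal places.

Ed = −375p/(125200 − 375p). Set this equal to -1.8:
375p = 1.8·(125200 − 375p) ⇒ 375p(1 + 1.8) = 1.8·125200
p = 1.8·125200 / (375·2.8) = 214.6285…

214.63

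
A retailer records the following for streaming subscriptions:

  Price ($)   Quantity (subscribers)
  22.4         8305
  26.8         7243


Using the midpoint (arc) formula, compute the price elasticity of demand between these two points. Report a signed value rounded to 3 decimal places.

%ΔQ = (7243 − 8305) / [(8305 + 7243)/2] = -1062/7774 = -0.136609…
%ΔP = (26.8 − 22.4) / [(22.4 + 26.8)/2] = 4.4/24.6 = 0.178861…
Arc Ed = %ΔQ / %ΔP = (-1062/7774) / (4.4/24.6) = -0.76376…

-0.764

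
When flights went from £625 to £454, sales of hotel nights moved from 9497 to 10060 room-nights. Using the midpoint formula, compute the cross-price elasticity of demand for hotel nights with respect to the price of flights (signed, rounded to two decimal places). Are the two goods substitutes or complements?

-0.18; complements

%ΔQ_{hotel nights} = (10060 − 9497)/avg = 563/9778.5 = 0.057575…
%ΔP_{flights} = (454 − 625)/avg = -171/539.5 = -0.316960…
E_cross = (563/9778.5) / (-171/539.5) = -0.1816…
E_cross < 0 ⇒ the goods are complements.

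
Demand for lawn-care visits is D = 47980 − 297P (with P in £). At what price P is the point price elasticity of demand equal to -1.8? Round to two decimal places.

Ed = −297P/(47980 − 297P). Set this equal to -1.8:
297P = 1.8·(47980 − 297P) ⇒ 297P(1 + 1.8) = 1.8·47980
P = 1.8·47980 / (297·2.8) = 103.8528…

103.85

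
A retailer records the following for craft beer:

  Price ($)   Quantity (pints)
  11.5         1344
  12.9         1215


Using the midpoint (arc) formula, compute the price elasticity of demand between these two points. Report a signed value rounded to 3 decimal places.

%ΔQ = (1215 − 1344) / [(1344 + 1215)/2] = -129/1279.5 = -0.100820…
%ΔP = (12.9 − 11.5) / [(11.5 + 12.9)/2] = 1.4/12.2 = 0.114754…
Arc Ed = %ΔQ / %ΔP = (-129/1279.5) / (1.4/12.2) = -0.87857…

-0.879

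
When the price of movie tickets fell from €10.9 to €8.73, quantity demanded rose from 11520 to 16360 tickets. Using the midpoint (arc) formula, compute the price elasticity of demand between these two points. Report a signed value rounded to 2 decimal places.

-1.57

%ΔQ = (16360 − 11520) / [(11520 + 16360)/2] = 4840/13940 = 0.347202…
%ΔP = (8.73 − 10.9) / [(10.9 + 8.73)/2] = -2.17/9.815 = -0.221090…
Arc Ed = %ΔQ / %ΔP = (4840/13940) / (-2.17/9.815) = -1.5704…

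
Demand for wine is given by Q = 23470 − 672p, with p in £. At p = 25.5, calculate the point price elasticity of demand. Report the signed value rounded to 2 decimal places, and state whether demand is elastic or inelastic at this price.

dQ/dp = −672. At p = 25.5, Q = 23470 − 672(25.5) = 6334.
Ed = (dQ/dp)·(p/Q) = −672 × (25.5/6334) = -2.7053…
|Ed| = 2.71 > 1, so demand is elastic.

-2.71; elastic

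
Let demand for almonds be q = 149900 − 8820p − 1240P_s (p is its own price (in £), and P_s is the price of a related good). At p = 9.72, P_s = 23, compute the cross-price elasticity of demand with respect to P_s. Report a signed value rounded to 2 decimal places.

-0.80

At the given values, q = 149900 − 8820(9.72) − 1240(23) = 35649.6.
∂q/∂P_s = -1240.
E = (-1240) × (23/35649.6) = -0.8000…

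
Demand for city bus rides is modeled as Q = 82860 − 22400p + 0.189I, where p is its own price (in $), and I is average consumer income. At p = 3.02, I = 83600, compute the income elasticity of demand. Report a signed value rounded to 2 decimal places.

At the given values, Q = 82860 − 22400(3.02) + 0.189(83600) = 31012.4.
∂Q/∂I = 0.189.
E = (0.189) × (83600/31012.4) = 0.5094…

0.51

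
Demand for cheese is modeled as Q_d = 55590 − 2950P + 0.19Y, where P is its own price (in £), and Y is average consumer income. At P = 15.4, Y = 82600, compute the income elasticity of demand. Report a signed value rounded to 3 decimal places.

0.607

At the given values, Q_d = 55590 − 2950(15.4) + 0.19(82600) = 25854.
∂Q_d/∂Y = 0.19.
E = (0.19) × (82600/25854) = 0.60702…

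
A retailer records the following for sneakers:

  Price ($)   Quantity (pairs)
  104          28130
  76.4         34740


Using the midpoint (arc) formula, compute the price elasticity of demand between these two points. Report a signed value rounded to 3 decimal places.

-0.687

%ΔQ = (34740 − 28130) / [(28130 + 34740)/2] = 6610/31435 = 0.210275…
%ΔP = (76.4 − 104) / [(104 + 76.4)/2] = -27.6/90.2 = -0.305986…
Arc Ed = %ΔQ / %ΔP = (6610/31435) / (-27.6/90.2) = -0.68720…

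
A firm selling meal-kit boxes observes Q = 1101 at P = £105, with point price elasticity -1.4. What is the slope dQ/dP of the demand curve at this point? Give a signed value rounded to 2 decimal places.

-14.68

Ed = (dQ/dP)·(P/Q) ⇒ dQ/dP = Ed·Q/P = (-1.4)·1101/105 = -14.68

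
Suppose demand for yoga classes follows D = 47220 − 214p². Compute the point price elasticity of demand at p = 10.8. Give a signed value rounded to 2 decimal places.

dD/dp = −2·214·p = -4622.4. At p = 10.8, D = 22259.04.
Ed = (dD/dp)·(p/D) = (-4622.4) × (10.8/22259.04) = -2.2427…

-2.24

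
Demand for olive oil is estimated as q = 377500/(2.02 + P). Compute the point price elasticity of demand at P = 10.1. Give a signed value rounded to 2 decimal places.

dq/dP = −377500/(2.02 + P)² = -2569.87. At P = 10.1, q = 31146.9.
Ed = (dq/dP)·(P/q) = (-2569.87) × (10.1/31146.9) = -0.8333…

-0.83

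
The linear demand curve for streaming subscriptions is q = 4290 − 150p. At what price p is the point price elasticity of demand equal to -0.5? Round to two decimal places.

9.53

Ed = −150p/(4290 − 150p). Set this equal to -0.5:
150p = 0.5·(4290 − 150p) ⇒ 150p(1 + 0.5) = 0.5·4290
p = 0.5·4290 / (150·1.5) = 9.5333…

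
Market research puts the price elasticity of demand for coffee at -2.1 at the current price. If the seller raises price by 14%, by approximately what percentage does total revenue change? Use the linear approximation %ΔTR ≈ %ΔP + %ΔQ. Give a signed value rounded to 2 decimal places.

%ΔQ ≈ Ed × %ΔP = (-2.1) × (+14%) = -29.4000%
%ΔTR ≈ %ΔP + %ΔQ = (+14%) + (-29.4000%) = -15.4000%

-15.40%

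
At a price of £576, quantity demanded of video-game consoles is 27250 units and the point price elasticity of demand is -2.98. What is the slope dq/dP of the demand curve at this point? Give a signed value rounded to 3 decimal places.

-140.981

Ed = (dq/dP)·(P/q) ⇒ dq/dP = Ed·q/P = (-2.98)·27250/576 = -140.98090…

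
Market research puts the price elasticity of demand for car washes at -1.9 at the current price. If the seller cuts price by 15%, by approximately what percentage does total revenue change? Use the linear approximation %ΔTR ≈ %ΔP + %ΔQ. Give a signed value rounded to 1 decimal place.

+13.5%

%ΔQ ≈ Ed × %ΔP = (-1.9) × (-15%) = +28.5000%
%ΔTR ≈ %ΔP + %ΔQ = (-15%) + (+28.5000%) = +13.5000%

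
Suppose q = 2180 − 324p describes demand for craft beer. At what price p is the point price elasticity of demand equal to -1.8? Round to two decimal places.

4.33

Ed = −324p/(2180 − 324p). Set this equal to -1.8:
324p = 1.8·(2180 − 324p) ⇒ 324p(1 + 1.8) = 1.8·2180
p = 1.8·2180 / (324·2.8) = 4.3253…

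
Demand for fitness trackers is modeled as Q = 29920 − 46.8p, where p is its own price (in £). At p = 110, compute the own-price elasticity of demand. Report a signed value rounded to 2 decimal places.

At the given values, Q = 29920 − 46.8(110) = 24772.
∂Q/∂p = −46.8.
E = (-46.8) × (110/24772) = -0.2078…

-0.21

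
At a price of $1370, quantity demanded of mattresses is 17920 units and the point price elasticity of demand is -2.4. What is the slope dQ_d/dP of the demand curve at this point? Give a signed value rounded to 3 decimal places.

-31.393

Ed = (dQ_d/dP)·(P/Q_d) ⇒ dQ_d/dP = Ed·Q_d/P = (-2.4)·17920/1370 = -31.39270…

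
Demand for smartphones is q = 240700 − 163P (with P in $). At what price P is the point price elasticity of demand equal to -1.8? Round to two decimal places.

Ed = −163P/(240700 − 163P). Set this equal to -1.8:
163P = 1.8·(240700 − 163P) ⇒ 163P(1 + 1.8) = 1.8·240700
P = 1.8·240700 / (163·2.8) = 949.2988…

949.30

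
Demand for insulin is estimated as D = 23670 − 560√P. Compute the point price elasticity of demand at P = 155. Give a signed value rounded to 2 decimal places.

-0.21

dD/dP = −560/(2√P) = -22.4901. At P = 155, D = 16698.1.
Ed = (dD/dP)·(P/D) = (-22.4901) × (155/16698.1) = -0.2087…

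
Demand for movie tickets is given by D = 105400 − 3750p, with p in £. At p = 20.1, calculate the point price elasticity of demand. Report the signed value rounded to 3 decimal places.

-2.510

dD/dp = −3750. At p = 20.1, D = 105400 − 3750(20.1) = 30025.
Ed = (dD/dp)·(p/D) = −3750 × (20.1/30025) = -2.51040…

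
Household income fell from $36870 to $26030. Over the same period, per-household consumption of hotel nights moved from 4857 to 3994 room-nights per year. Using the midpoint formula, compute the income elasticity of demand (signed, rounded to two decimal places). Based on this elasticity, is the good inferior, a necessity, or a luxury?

%ΔQ = (3994 − 4857)/[( 4857 + 3994)/2] = -863/4425.5 = -0.195006…
%ΔIncome = (26030 − 36870)/[( 36870 + 26030)/2] = -10840/31450 = -0.344674…
E_income = (-863/4425.5) / (-10840/31450) = 0.5657…
0 < E_income < 1 ⇒ normal good, necessity.

0.57; necessity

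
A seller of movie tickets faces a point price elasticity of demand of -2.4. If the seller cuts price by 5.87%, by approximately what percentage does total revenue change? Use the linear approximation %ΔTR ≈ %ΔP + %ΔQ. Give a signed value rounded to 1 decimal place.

+8.2%

%ΔQ ≈ Ed × %ΔP = (-2.4) × (-5.87%) = +14.0880%
%ΔTR ≈ %ΔP + %ΔQ = (-5.87%) + (+14.0880%) = +8.2180%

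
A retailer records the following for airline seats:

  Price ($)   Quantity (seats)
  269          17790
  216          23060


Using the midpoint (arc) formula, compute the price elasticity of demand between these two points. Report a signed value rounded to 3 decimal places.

%ΔQ = (23060 − 17790) / [(17790 + 23060)/2] = 5270/20425 = 0.258017…
%ΔP = (216 − 269) / [(269 + 216)/2] = -53/242.5 = -0.218556…
Arc Ed = %ΔQ / %ΔP = (5270/20425) / (-53/242.5) = -1.18055…

-1.181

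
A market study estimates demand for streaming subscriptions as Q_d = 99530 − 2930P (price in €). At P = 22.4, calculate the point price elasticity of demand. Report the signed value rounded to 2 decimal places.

dQ_d/dP = −2930. At P = 22.4, Q_d = 99530 − 2930(22.4) = 33898.
Ed = (dQ_d/dP)·(P/Q_d) = −2930 × (22.4/33898) = -1.9361…

-1.94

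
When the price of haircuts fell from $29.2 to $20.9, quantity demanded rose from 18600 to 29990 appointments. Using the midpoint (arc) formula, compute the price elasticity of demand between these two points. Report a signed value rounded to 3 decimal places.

-1.415

%ΔQ = (29990 − 18600) / [(18600 + 29990)/2] = 11390/24295 = 0.468820…
%ΔP = (20.9 − 29.2) / [(29.2 + 20.9)/2] = -8.3/25.05 = -0.331337…
Arc Ed = %ΔQ / %ΔP = (11390/24295) / (-8.3/25.05) = -1.41493…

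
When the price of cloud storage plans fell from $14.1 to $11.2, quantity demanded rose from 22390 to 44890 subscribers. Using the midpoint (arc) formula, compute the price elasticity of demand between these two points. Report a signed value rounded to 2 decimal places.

-2.92

%ΔQ = (44890 − 22390) / [(22390 + 44890)/2] = 22500/33640 = 0.668846…
%ΔP = (11.2 − 14.1) / [(14.1 + 11.2)/2] = -2.9/12.65 = -0.229249…
Arc Ed = %ΔQ / %ΔP = (22500/33640) / (-2.9/12.65) = -2.9175…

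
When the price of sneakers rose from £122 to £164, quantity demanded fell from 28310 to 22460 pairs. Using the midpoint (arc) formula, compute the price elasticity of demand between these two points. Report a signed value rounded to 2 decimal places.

%ΔQ = (22460 − 28310) / [(28310 + 22460)/2] = -5850/25385 = -0.230451…
%ΔP = (164 − 122) / [(122 + 164)/2] = 42/143 = 0.293706…
Arc Ed = %ΔQ / %ΔP = (-5850/25385) / (42/143) = -0.7846…

-0.78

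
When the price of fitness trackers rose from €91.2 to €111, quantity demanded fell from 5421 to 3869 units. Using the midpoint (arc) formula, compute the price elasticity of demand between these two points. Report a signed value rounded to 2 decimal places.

%ΔQ = (3869 − 5421) / [(5421 + 3869)/2] = -1552/4645 = -0.334122…
%ΔP = (111 − 91.2) / [(91.2 + 111)/2] = 19.8/101.1 = 0.195845…
Arc Ed = %ΔQ / %ΔP = (-1552/4645) / (19.8/101.1) = -1.7060…

-1.71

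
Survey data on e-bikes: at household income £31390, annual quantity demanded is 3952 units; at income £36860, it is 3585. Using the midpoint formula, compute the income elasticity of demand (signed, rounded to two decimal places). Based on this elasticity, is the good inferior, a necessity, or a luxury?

-0.61; inferior

%ΔQ = (3585 − 3952)/[( 3952 + 3585)/2] = -367/3768.5 = -0.097386…
%ΔIncome = (36860 − 31390)/[( 31390 + 36860)/2] = 5470/34125 = 0.160293…
E_income = (-367/3768.5) / (5470/34125) = -0.6075…
E_income < 0 ⇒ inferior good.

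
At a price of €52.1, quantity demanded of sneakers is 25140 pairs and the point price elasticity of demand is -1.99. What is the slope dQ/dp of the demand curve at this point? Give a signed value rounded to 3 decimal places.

Ed = (dQ/dp)·(p/Q) ⇒ dQ/dp = Ed·Q/p = (-1.99)·25140/52.1 = -960.24184…

-960.242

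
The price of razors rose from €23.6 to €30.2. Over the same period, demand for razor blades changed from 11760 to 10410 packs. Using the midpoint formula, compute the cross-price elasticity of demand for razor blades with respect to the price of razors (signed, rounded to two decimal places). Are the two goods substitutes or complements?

%ΔQ_{razor blades} = (10410 − 11760)/avg = -1350/11085 = -0.121786…
%ΔP_{razors} = (30.2 − 23.6)/avg = 6.6/26.9 = 0.245353…
E_cross = (-1350/11085) / (6.6/26.9) = -0.4963…
E_cross < 0 ⇒ the goods are complements.

-0.50; complements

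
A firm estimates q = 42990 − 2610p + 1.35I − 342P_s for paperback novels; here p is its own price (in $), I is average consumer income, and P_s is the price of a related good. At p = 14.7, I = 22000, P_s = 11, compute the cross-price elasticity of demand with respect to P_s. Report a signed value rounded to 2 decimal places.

-0.12

At the given values, q = 42990 − 2610(14.7) + 1.35(22000) − 342(11) = 30561.
∂q/∂P_s = -342.
E = (-342) × (11/30561) = -0.1230…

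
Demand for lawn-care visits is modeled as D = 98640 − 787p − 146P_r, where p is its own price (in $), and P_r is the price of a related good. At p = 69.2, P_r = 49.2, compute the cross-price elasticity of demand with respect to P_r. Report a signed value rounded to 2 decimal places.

At the given values, D = 98640 − 787(69.2) − 146(49.2) = 36996.4.
∂D/∂P_r = -146.
E = (-146) × (49.2/36996.4) = -0.1941…

-0.19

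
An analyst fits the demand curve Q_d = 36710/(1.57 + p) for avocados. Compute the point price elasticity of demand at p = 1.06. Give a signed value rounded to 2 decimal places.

dQ_d/dp = −36710/(1.57 + p)² = -5307.29. At p = 1.06, Q_d = 13958.2.
Ed = (dQ_d/dp)·(p/Q_d) = (-5307.29) × (1.06/13958.2) = -0.4030…

-0.40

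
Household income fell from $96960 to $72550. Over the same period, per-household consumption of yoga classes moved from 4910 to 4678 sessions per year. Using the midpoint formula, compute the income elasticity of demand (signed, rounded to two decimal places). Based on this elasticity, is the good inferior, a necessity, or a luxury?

%ΔQ = (4678 − 4910)/[( 4910 + 4678)/2] = -232/4794 = -0.048393…
%ΔIncome = (72550 − 96960)/[( 96960 + 72550)/2] = -24410/84755 = -0.288006…
E_income = (-232/4794) / (-24410/84755) = 0.1680…
0 < E_income < 1 ⇒ normal good, necessity.

0.17; necessity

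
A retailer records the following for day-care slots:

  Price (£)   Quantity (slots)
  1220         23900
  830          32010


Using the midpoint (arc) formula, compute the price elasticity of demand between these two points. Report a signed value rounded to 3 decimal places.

-0.762

%ΔQ = (32010 − 23900) / [(23900 + 32010)/2] = 8110/27955 = 0.290109…
%ΔP = (830 − 1220) / [(1220 + 830)/2] = -390/1025 = -0.380487…
Arc Ed = %ΔQ / %ΔP = (8110/27955) / (-390/1025) = -0.76246…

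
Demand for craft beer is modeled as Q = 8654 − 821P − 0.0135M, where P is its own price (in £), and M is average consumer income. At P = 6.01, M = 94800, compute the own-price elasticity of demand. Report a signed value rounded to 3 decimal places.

At the given values, Q = 8654 − 821(6.01) − 0.0135(94800) = 2439.99.
∂Q/∂P = −821.
E = (-821) × (6.01/2439.99) = -2.02222…

-2.022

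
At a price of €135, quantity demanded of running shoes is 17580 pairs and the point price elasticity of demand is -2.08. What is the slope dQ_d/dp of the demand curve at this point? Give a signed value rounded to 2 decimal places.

-270.86

Ed = (dQ_d/dp)·(p/Q_d) ⇒ dQ_d/dp = Ed·Q_d/p = (-2.08)·17580/135 = -270.8622…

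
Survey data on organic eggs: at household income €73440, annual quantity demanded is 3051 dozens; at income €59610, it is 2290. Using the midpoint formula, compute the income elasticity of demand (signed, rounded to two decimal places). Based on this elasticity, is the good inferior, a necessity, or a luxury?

1.37; luxury

%ΔQ = (2290 − 3051)/[( 3051 + 2290)/2] = -761/2670.5 = -0.284965…
%ΔIncome = (59610 − 73440)/[( 73440 + 59610)/2] = -13830/66525 = -0.207891…
E_income = (-761/2670.5) / (-13830/66525) = 1.3707…
E_income > 1 ⇒ normal good, luxury.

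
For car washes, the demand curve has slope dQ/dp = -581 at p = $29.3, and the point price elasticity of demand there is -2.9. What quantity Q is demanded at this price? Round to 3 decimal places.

5870.103

Ed = (dQ/dp)·(p/Q) ⇒ Q = (dQ/dp)·p/Ed = (-581)·29.3/(-2.9) = 5870.10344…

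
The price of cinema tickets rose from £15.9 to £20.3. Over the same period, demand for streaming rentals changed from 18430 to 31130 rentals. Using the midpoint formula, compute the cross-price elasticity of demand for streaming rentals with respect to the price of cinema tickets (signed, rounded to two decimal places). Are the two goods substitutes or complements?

%ΔQ_{streaming rentals} = (31130 − 18430)/avg = 12700/24780 = 0.512510…
%ΔP_{cinema tickets} = (20.3 − 15.9)/avg = 4.4/18.1 = 0.243093…
E_cross = (12700/24780) / (4.4/18.1) = 2.1082…
E_cross > 0 ⇒ the goods are substitutes.

2.11; substitutes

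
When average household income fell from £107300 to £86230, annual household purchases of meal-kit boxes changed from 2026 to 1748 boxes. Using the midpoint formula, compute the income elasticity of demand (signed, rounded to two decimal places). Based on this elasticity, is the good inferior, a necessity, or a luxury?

0.68; necessity

%ΔQ = (1748 − 2026)/[( 2026 + 1748)/2] = -278/1887 = -0.147323…
%ΔIncome = (86230 − 107300)/[( 107300 + 86230)/2] = -21070/96765 = -0.217744…
E_income = (-278/1887) / (-21070/96765) = 0.6765…
0 < E_income < 1 ⇒ normal good, necessity.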